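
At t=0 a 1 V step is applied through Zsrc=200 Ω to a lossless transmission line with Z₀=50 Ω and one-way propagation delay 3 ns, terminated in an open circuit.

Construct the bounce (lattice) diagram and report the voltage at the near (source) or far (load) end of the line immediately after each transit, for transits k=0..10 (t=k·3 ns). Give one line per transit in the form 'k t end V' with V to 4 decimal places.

0 0 source 0.2000
1 3 load 0.4000
2 6 source 0.5200
3 9 load 0.6400
4 12 source 0.7120
5 15 load 0.7840
6 18 source 0.8272
7 21 load 0.8704
8 24 source 0.8963
9 27 load 0.9222
10 30 source 0.9378

Γ_L=1.000000, Γ_S=0.600000; launch V₁=1·50/250=0.200000
k=0 src: V=0.2000
k=1 load: inc=0.200000, refl=0.200000·1.000000=0.2000; V=0.000000+0.200000+0.200000=0.4000
k=2 src: inc=0.200000, refl=0.200000·0.600000=0.1200; V=0.200000+0.200000+0.120000=0.5200
k=3 load: inc=0.120000, refl=0.120000·1.000000=0.1200; V=0.400000+0.120000+0.120000=0.6400
k=4 src: inc=0.120000, refl=0.120000·0.600000=0.0720; V=0.520000+0.120000+0.072000=0.7120
k=5 load: inc=0.072000, refl=0.072000·1.000000=0.0720; V=0.640000+0.072000+0.072000=0.7840
k=6 src: inc=0.072000, refl=0.072000·0.600000=0.0432; V=0.712000+0.072000+0.043200=0.8272
k=7 load: inc=0.043200, refl=0.043200·1.000000=0.0432; V=0.784000+0.043200+0.043200=0.8704
k=8 src: inc=0.043200, refl=0.043200·0.600000=0.0259; V=0.827200+0.043200+0.025920=0.8963
k=9 load: inc=0.025920, refl=0.025920·1.000000=0.0259; V=0.870400+0.025920+0.025920=0.9222
k=10 src: inc=0.025920, refl=0.025920·0.600000=0.0156; V=0.896320+0.025920+0.015552=0.9378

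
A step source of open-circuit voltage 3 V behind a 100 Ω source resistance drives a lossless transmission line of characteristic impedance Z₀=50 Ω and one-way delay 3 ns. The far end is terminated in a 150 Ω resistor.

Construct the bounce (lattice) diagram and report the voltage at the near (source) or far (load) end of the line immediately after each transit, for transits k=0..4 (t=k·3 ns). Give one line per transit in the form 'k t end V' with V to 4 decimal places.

Γ_L=0.500000, Γ_S=0.333333; launch V₁=3·50/150=1.000000
k=0 src: V=1.0000
k=1 load: inc=1.000000, refl=1.000000·0.500000=0.5000; V=0.000000+1.000000+0.500000=1.5000
k=2 src: inc=0.500000, refl=0.500000·0.333333=0.1667; V=1.000000+0.500000+0.166667=1.6667
k=3 load: inc=0.166667, refl=0.166667·0.500000=0.0833; V=1.500000+0.166667+0.083333=1.7500
k=4 src: inc=0.083333, refl=0.083333·0.333333=0.0278; V=1.666667+0.083333+0.027778=1.7778

0 0 source 1.0000
1 3 load 1.5000
2 6 source 1.6667
3 9 load 1.7500
4 12 source 1.7778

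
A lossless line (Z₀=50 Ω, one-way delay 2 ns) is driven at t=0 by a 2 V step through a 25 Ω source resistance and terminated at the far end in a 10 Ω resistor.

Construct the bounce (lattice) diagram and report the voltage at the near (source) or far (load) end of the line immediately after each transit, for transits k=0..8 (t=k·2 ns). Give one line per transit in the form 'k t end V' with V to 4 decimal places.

0 0 source 1.3333
1 2 load 0.4444
2 4 source 0.7407
3 6 load 0.5432
4 8 source 0.6091
5 10 load 0.5652
6 12 source 0.5798
7 14 load 0.5700
8 16 source 0.5733

Γ_L=-0.666667, Γ_S=-0.333333; launch V₁=2·50/75=1.333333
k=0 src: V=1.3333
k=1 load: inc=1.333333, refl=1.333333·-0.666667=-0.8889; V=0.000000+1.333333+-0.888889=0.4444
k=2 src: inc=-0.888889, refl=-0.888889·-0.333333=0.2963; V=1.333333+-0.888889+0.296296=0.7407
k=3 load: inc=0.296296, refl=0.296296·-0.666667=-0.1975; V=0.444444+0.296296+-0.197531=0.5432
k=4 src: inc=-0.197531, refl=-0.197531·-0.333333=0.0658; V=0.740741+-0.197531+0.065844=0.6091
k=5 load: inc=0.065844, refl=0.065844·-0.666667=-0.0439; V=0.543210+0.065844+-0.043896=0.5652
k=6 src: inc=-0.043896, refl=-0.043896·-0.333333=0.0146; V=0.609053+-0.043896+0.014632=0.5798
k=7 load: inc=0.014632, refl=0.014632·-0.666667=-0.0098; V=0.565158+0.014632+-0.009755=0.5700
k=8 src: inc=-0.009755, refl=-0.009755·-0.333333=0.0033; V=0.579790+-0.009755+0.003252=0.5733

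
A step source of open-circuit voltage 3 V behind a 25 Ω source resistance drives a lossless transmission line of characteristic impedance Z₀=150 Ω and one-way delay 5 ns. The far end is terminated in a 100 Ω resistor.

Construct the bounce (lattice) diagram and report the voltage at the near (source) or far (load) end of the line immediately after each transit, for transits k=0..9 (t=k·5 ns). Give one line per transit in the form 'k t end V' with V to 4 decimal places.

0 0 source 2.5714
1 5 load 2.0571
2 10 source 2.4245
3 15 load 2.3510
4 20 source 2.4035
5 25 load 2.3930
6 30 source 2.4005
7 35 load 2.3990
8 40 source 2.4001
9 45 load 2.3999

Γ_L=-0.200000, Γ_S=-0.714286; launch V₁=3·150/175=2.571429
k=0 src: V=2.5714
k=1 load: inc=2.571429, refl=2.571429·-0.200000=-0.5143; V=0.000000+2.571429+-0.514286=2.0571
k=2 src: inc=-0.514286, refl=-0.514286·-0.714286=0.3673; V=2.571429+-0.514286+0.367347=2.4245
k=3 load: inc=0.367347, refl=0.367347·-0.200000=-0.0735; V=2.057143+0.367347+-0.073469=2.3510
k=4 src: inc=-0.073469, refl=-0.073469·-0.714286=0.0525; V=2.424490+-0.073469+0.052478=2.4035
k=5 load: inc=0.052478, refl=0.052478·-0.200000=-0.0105; V=2.351020+0.052478+-0.010496=2.3930
k=6 src: inc=-0.010496, refl=-0.010496·-0.714286=0.0075; V=2.403499+-0.010496+0.007497=2.4005
k=7 load: inc=0.007497, refl=0.007497·-0.200000=-0.0015; V=2.393003+0.007497+-0.001499=2.3990
k=8 src: inc=-0.001499, refl=-0.001499·-0.714286=0.0011; V=2.400500+-0.001499+0.001071=2.4001
k=9 load: inc=0.001071, refl=0.001071·-0.200000=-0.0002; V=2.399000+0.001071+-0.000214=2.3999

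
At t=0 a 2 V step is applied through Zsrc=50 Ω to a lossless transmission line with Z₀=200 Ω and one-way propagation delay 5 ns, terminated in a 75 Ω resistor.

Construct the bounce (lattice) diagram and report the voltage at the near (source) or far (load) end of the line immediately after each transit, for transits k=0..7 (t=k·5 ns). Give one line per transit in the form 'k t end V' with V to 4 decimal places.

Γ_L=-0.454545, Γ_S=-0.600000; launch V₁=2·200/250=1.600000
k=0 src: V=1.6000
k=1 load: inc=1.600000, refl=1.600000·-0.454545=-0.7273; V=0.000000+1.600000+-0.727273=0.8727
k=2 src: inc=-0.727273, refl=-0.727273·-0.600000=0.4364; V=1.600000+-0.727273+0.436364=1.3091
k=3 load: inc=0.436364, refl=0.436364·-0.454545=-0.1983; V=0.872727+0.436364+-0.198347=1.1107
k=4 src: inc=-0.198347, refl=-0.198347·-0.600000=0.1190; V=1.309091+-0.198347+0.119008=1.2298
k=5 load: inc=0.119008, refl=0.119008·-0.454545=-0.0541; V=1.110744+0.119008+-0.054095=1.1757
k=6 src: inc=-0.054095, refl=-0.054095·-0.600000=0.0325; V=1.229752+-0.054095+0.032457=1.2081
k=7 load: inc=0.032457, refl=0.032457·-0.454545=-0.0148; V=1.175657+0.032457+-0.014753=1.1934

0 0 source 1.6000
1 5 load 0.8727
2 10 source 1.3091
3 15 load 1.1107
4 20 source 1.2298
5 25 load 1.1757
6 30 source 1.2081
7 35 load 1.1934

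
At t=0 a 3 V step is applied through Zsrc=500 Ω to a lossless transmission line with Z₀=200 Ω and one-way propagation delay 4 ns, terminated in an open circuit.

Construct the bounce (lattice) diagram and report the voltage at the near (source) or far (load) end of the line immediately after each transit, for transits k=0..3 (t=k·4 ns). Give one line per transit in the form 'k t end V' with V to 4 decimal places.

Γ_L=1.000000, Γ_S=0.428571; launch V₁=3·200/700=0.857143
k=0 src: V=0.8571
k=1 load: inc=0.857143, refl=0.857143·1.000000=0.8571; V=0.000000+0.857143+0.857143=1.7143
k=2 src: inc=0.857143, refl=0.857143·0.428571=0.3673; V=0.857143+0.857143+0.367347=2.0816
k=3 load: inc=0.367347, refl=0.367347·1.000000=0.3673; V=1.714286+0.367347+0.367347=2.4490

0 0 source 0.8571
1 4 load 1.7143
2 8 source 2.0816
3 12 load 2.4490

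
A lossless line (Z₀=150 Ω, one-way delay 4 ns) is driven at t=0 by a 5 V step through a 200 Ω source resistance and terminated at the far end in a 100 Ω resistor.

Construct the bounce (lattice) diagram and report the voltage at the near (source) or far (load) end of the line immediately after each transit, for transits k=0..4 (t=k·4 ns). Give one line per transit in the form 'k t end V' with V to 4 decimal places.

Γ_L=-0.200000, Γ_S=0.142857; launch V₁=5·150/350=2.142857
k=0 src: V=2.1429
k=1 load: inc=2.142857, refl=2.142857·-0.200000=-0.4286; V=0.000000+2.142857+-0.428571=1.7143
k=2 src: inc=-0.428571, refl=-0.428571·0.142857=-0.0612; V=2.142857+-0.428571+-0.061224=1.6531
k=3 load: inc=-0.061224, refl=-0.061224·-0.200000=0.0122; V=1.714286+-0.061224+0.012245=1.6653
k=4 src: inc=0.012245, refl=0.012245·0.142857=0.0017; V=1.653061+0.012245+0.001749=1.6671

0 0 source 2.1429
1 4 load 1.7143
2 8 source 1.6531
3 12 load 1.6653
4 16 source 1.6671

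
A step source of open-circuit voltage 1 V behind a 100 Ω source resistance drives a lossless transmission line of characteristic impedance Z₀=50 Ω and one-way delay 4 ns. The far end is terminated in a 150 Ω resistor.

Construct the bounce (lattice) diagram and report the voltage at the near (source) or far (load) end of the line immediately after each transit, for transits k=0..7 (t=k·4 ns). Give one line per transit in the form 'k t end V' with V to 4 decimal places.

0 0 source 0.3333
1 4 load 0.5000
2 8 source 0.5556
3 12 load 0.5833
4 16 source 0.5926
5 20 load 0.5972
6 24 source 0.5988
7 28 load 0.5995

Γ_L=0.500000, Γ_S=0.333333; launch V₁=1·50/150=0.333333
k=0 src: V=0.3333
k=1 load: inc=0.333333, refl=0.333333·0.500000=0.1667; V=0.000000+0.333333+0.166667=0.5000
k=2 src: inc=0.166667, refl=0.166667·0.333333=0.0556; V=0.333333+0.166667+0.055556=0.5556
k=3 load: inc=0.055556, refl=0.055556·0.500000=0.0278; V=0.500000+0.055556+0.027778=0.5833
k=4 src: inc=0.027778, refl=0.027778·0.333333=0.0093; V=0.555556+0.027778+0.009259=0.5926
k=5 load: inc=0.009259, refl=0.009259·0.500000=0.0046; V=0.583333+0.009259+0.004630=0.5972
k=6 src: inc=0.004630, refl=0.004630·0.333333=0.0015; V=0.592593+0.004630+0.001543=0.5988
k=7 load: inc=0.001543, refl=0.001543·0.500000=0.0008; V=0.597222+0.001543+0.000772=0.5995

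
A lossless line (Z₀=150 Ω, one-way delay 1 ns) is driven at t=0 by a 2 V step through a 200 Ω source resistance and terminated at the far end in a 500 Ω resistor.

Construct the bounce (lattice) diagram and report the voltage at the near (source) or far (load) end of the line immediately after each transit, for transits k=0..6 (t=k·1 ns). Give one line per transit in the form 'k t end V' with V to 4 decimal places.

0 0 source 0.8571
1 1 load 1.3187
2 2 source 1.3846
3 3 load 1.4201
4 4 source 1.4252
5 5 load 1.4279
6 6 source 1.4283

Γ_L=0.538462, Γ_S=0.142857; launch V₁=2·150/350=0.857143
k=0 src: V=0.8571
k=1 load: inc=0.857143, refl=0.857143·0.538462=0.4615; V=0.000000+0.857143+0.461538=1.3187
k=2 src: inc=0.461538, refl=0.461538·0.142857=0.0659; V=0.857143+0.461538+0.065934=1.3846
k=3 load: inc=0.065934, refl=0.065934·0.538462=0.0355; V=1.318681+0.065934+0.035503=1.4201
k=4 src: inc=0.035503, refl=0.035503·0.142857=0.0051; V=1.384615+0.035503+0.005072=1.4252
k=5 load: inc=0.005072, refl=0.005072·0.538462=0.0027; V=1.420118+0.005072+0.002731=1.4279
k=6 src: inc=0.002731, refl=0.002731·0.142857=0.0004; V=1.425190+0.002731+0.000390=1.4283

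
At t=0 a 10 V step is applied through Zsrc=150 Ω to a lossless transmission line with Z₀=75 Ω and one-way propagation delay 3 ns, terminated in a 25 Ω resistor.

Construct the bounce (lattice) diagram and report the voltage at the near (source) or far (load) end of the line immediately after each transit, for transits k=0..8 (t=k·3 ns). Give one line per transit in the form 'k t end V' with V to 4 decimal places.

Γ_L=-0.500000, Γ_S=0.333333; launch V₁=10·75/225=3.333333
k=0 src: V=3.3333
k=1 load: inc=3.333333, refl=3.333333·-0.500000=-1.6667; V=0.000000+3.333333+-1.666667=1.6667
k=2 src: inc=-1.666667, refl=-1.666667·0.333333=-0.5556; V=3.333333+-1.666667+-0.555556=1.1111
k=3 load: inc=-0.555556, refl=-0.555556·-0.500000=0.2778; V=1.666667+-0.555556+0.277778=1.3889
k=4 src: inc=0.277778, refl=0.277778·0.333333=0.0926; V=1.111111+0.277778+0.092593=1.4815
k=5 load: inc=0.092593, refl=0.092593·-0.500000=-0.0463; V=1.388889+0.092593+-0.046296=1.4352
k=6 src: inc=-0.046296, refl=-0.046296·0.333333=-0.0154; V=1.481481+-0.046296+-0.015432=1.4198
k=7 load: inc=-0.015432, refl=-0.015432·-0.500000=0.0077; V=1.435185+-0.015432+0.007716=1.4275
k=8 src: inc=0.007716, refl=0.007716·0.333333=0.0026; V=1.419753+0.007716+0.002572=1.4300

0 0 source 3.3333
1 3 load 1.6667
2 6 source 1.1111
3 9 load 1.3889
4 12 source 1.4815
5 15 load 1.4352
6 18 source 1.4198
7 21 load 1.4275
8 24 source 1.4300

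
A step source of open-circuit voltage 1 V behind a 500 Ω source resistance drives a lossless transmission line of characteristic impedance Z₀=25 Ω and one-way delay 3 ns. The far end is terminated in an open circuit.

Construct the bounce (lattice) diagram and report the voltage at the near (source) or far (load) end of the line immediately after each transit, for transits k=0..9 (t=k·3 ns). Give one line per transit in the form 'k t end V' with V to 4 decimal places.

Γ_L=1.000000, Γ_S=0.904762; launch V₁=1·25/525=0.047619
k=0 src: V=0.0476
k=1 load: inc=0.047619, refl=0.047619·1.000000=0.0476; V=0.000000+0.047619+0.047619=0.0952
k=2 src: inc=0.047619, refl=0.047619·0.904762=0.0431; V=0.047619+0.047619+0.043084=0.1383
k=3 load: inc=0.043084, refl=0.043084·1.000000=0.0431; V=0.095238+0.043084+0.043084=0.1814
k=4 src: inc=0.043084, refl=0.043084·0.904762=0.0390; V=0.138322+0.043084+0.038981=0.2204
k=5 load: inc=0.038981, refl=0.038981·1.000000=0.0390; V=0.181406+0.038981+0.038981=0.2594
k=6 src: inc=0.038981, refl=0.038981·0.904762=0.0353; V=0.220387+0.038981+0.035268=0.2946
k=7 load: inc=0.035268, refl=0.035268·1.000000=0.0353; V=0.259367+0.035268+0.035268=0.3299
k=8 src: inc=0.035268, refl=0.035268·0.904762=0.0319; V=0.294635+0.035268+0.031909=0.3618
k=9 load: inc=0.031909, refl=0.031909·1.000000=0.0319; V=0.329904+0.031909+0.031909=0.3937

0 0 source 0.0476
1 3 load 0.0952
2 6 source 0.1383
3 9 load 0.1814
4 12 source 0.2204
5 15 load 0.2594
6 18 source 0.2946
7 21 load 0.3299
8 24 source 0.3618
9 27 load 0.3937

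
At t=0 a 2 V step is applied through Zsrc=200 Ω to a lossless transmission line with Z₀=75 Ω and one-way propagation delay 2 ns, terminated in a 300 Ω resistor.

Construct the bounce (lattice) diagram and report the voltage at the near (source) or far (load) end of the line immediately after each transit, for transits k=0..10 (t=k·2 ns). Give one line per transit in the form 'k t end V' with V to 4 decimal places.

Γ_L=0.600000, Γ_S=0.454545; launch V₁=2·75/275=0.545455
k=0 src: V=0.5455
k=1 load: inc=0.545455, refl=0.545455·0.600000=0.3273; V=0.000000+0.545455+0.327273=0.8727
k=2 src: inc=0.327273, refl=0.327273·0.454545=0.1488; V=0.545455+0.327273+0.148760=1.0215
k=3 load: inc=0.148760, refl=0.148760·0.600000=0.0893; V=0.872727+0.148760+0.089256=1.1107
k=4 src: inc=0.089256, refl=0.089256·0.454545=0.0406; V=1.021488+0.089256+0.040571=1.1513
k=5 load: inc=0.040571, refl=0.040571·0.600000=0.0243; V=1.110744+0.040571+0.024343=1.1757
k=6 src: inc=0.024343, refl=0.024343·0.454545=0.0111; V=1.151315+0.024343+0.011065=1.1867
k=7 load: inc=0.011065, refl=0.011065·0.600000=0.0066; V=1.175657+0.011065+0.006639=1.1934
k=8 src: inc=0.006639, refl=0.006639·0.454545=0.0030; V=1.186722+0.006639+0.003018=1.1964
k=9 load: inc=0.003018, refl=0.003018·0.600000=0.0018; V=1.193361+0.003018+0.001811=1.1982
k=10 src: inc=0.001811, refl=0.001811·0.454545=0.0008; V=1.196379+0.001811+0.000823=1.1990

0 0 source 0.5455
1 2 load 0.8727
2 4 source 1.0215
3 6 load 1.1107
4 8 source 1.1513
5 10 load 1.1757
6 12 source 1.1867
7 14 load 1.1934
8 16 source 1.1964
9 18 load 1.1982
10 20 source 1.1990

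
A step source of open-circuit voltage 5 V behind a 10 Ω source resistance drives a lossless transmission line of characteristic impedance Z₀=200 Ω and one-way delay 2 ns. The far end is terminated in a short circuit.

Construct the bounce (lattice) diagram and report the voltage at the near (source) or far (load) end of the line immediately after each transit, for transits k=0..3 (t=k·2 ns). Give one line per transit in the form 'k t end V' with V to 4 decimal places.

Γ_L=-1.000000, Γ_S=-0.904762; launch V₁=5·200/210=4.761905
k=0 src: V=4.7619
k=1 load: inc=4.761905, refl=4.761905·-1.000000=-4.7619; V=0.000000+4.761905+-4.761905=0.0000
k=2 src: inc=-4.761905, refl=-4.761905·-0.904762=4.3084; V=4.761905+-4.761905+4.308390=4.3084
k=3 load: inc=4.308390, refl=4.308390·-1.000000=-4.3084; V=0.000000+4.308390+-4.308390=0.0000

0 0 source 4.7619
1 2 load 0.0000
2 4 source 4.3084
3 6 load 0.0000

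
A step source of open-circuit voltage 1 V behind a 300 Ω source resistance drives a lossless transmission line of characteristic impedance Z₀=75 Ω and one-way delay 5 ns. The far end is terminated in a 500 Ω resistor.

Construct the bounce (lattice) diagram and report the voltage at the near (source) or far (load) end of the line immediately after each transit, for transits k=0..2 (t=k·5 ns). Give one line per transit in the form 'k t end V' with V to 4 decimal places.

0 0 source 0.2000
1 5 load 0.3478
2 10 source 0.4365

Γ_L=0.739130, Γ_S=0.600000; launch V₁=1·75/375=0.200000
k=0 src: V=0.2000
k=1 load: inc=0.200000, refl=0.200000·0.739130=0.1478; V=0.000000+0.200000+0.147826=0.3478
k=2 src: inc=0.147826, refl=0.147826·0.600000=0.0887; V=0.200000+0.147826+0.088696=0.4365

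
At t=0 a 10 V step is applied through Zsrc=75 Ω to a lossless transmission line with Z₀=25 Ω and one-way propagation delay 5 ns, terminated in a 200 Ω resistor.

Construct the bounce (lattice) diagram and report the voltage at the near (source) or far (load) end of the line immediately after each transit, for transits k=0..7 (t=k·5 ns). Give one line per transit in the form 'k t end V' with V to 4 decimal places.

0 0 source 2.5000
1 5 load 4.4444
2 10 source 5.4167
3 15 load 6.1728
4 20 source 6.5509
5 25 load 6.8450
6 30 source 6.9920
7 35 load 7.1064

Γ_L=0.777778, Γ_S=0.500000; launch V₁=10·25/100=2.500000
k=0 src: V=2.5000
k=1 load: inc=2.500000, refl=2.500000·0.777778=1.9444; V=0.000000+2.500000+1.944444=4.4444
k=2 src: inc=1.944444, refl=1.944444·0.500000=0.9722; V=2.500000+1.944444+0.972222=5.4167
k=3 load: inc=0.972222, refl=0.972222·0.777778=0.7562; V=4.444444+0.972222+0.756173=6.1728
k=4 src: inc=0.756173, refl=0.756173·0.500000=0.3781; V=5.416667+0.756173+0.378086=6.5509
k=5 load: inc=0.378086, refl=0.378086·0.777778=0.2941; V=6.172840+0.378086+0.294067=6.8450
k=6 src: inc=0.294067, refl=0.294067·0.500000=0.1470; V=6.550926+0.294067+0.147034=6.9920
k=7 load: inc=0.147034, refl=0.147034·0.777778=0.1144; V=6.844993+0.147034+0.114359=7.1064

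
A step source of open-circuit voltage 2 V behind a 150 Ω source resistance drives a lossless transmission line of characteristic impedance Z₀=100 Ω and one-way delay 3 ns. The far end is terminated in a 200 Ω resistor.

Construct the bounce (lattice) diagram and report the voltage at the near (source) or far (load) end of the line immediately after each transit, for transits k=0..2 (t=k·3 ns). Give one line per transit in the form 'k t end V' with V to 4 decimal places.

0 0 source 0.8000
1 3 load 1.0667
2 6 source 1.1200

Γ_L=0.333333, Γ_S=0.200000; launch V₁=2·100/250=0.800000
k=0 src: V=0.8000
k=1 load: inc=0.800000, refl=0.800000·0.333333=0.2667; V=0.000000+0.800000+0.266667=1.0667
k=2 src: inc=0.266667, refl=0.266667·0.200000=0.0533; V=0.800000+0.266667+0.053333=1.1200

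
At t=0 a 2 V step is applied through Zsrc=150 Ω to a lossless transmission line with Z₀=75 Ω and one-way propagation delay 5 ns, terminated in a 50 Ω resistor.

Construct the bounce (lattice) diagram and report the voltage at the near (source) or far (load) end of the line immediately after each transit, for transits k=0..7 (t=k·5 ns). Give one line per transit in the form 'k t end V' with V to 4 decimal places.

Γ_L=-0.200000, Γ_S=0.333333; launch V₁=2·75/225=0.666667
k=0 src: V=0.6667
k=1 load: inc=0.666667, refl=0.666667·-0.200000=-0.1333; V=0.000000+0.666667+-0.133333=0.5333
k=2 src: inc=-0.133333, refl=-0.133333·0.333333=-0.0444; V=0.666667+-0.133333+-0.044444=0.4889
k=3 load: inc=-0.044444, refl=-0.044444·-0.200000=0.0089; V=0.533333+-0.044444+0.008889=0.4978
k=4 src: inc=0.008889, refl=0.008889·0.333333=0.0030; V=0.488889+0.008889+0.002963=0.5007
k=5 load: inc=0.002963, refl=0.002963·-0.200000=-0.0006; V=0.497778+0.002963+-0.000593=0.5001
k=6 src: inc=-0.000593, refl=-0.000593·0.333333=-0.0002; V=0.500741+-0.000593+-0.000198=0.5000
k=7 load: inc=-0.000198, refl=-0.000198·-0.200000=0.0000; V=0.500148+-0.000198+0.000040=0.5000

0 0 source 0.6667
1 5 load 0.5333
2 10 source 0.4889
3 15 load 0.4978
4 20 source 0.5007
5 25 load 0.5001
6 30 source 0.5000
7 35 load 0.5000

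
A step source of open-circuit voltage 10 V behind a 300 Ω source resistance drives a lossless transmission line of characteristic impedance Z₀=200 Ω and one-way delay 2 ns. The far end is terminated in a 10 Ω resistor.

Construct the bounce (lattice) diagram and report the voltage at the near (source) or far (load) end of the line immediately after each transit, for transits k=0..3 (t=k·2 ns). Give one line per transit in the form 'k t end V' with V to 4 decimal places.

Γ_L=-0.904762, Γ_S=0.200000; launch V₁=10·200/500=4.000000
k=0 src: V=4.0000
k=1 load: inc=4.000000, refl=4.000000·-0.904762=-3.6190; V=0.000000+4.000000+-3.619048=0.3810
k=2 src: inc=-3.619048, refl=-3.619048·0.200000=-0.7238; V=4.000000+-3.619048+-0.723810=-0.3429
k=3 load: inc=-0.723810, refl=-0.723810·-0.904762=0.6549; V=0.380952+-0.723810+0.654875=0.3120

0 0 source 4.0000
1 2 load 0.3810
2 4 source -0.3429
3 6 load 0.3120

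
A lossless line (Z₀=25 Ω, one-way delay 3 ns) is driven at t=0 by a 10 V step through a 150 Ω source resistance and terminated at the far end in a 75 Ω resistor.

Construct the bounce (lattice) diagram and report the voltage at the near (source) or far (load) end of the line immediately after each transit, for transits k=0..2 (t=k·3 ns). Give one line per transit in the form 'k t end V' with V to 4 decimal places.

Γ_L=0.500000, Γ_S=0.714286; launch V₁=10·25/175=1.428571
k=0 src: V=1.4286
k=1 load: inc=1.428571, refl=1.428571·0.500000=0.7143; V=0.000000+1.428571+0.714286=2.1429
k=2 src: inc=0.714286, refl=0.714286·0.714286=0.5102; V=1.428571+0.714286+0.510204=2.6531

0 0 source 1.4286
1 3 load 2.1429
2 6 source 2.6531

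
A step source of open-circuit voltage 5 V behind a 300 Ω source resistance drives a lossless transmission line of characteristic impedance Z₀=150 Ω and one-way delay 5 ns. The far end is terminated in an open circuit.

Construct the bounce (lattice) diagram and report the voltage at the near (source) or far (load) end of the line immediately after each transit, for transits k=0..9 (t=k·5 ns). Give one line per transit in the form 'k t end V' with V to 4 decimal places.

Γ_L=1.000000, Γ_S=0.333333; launch V₁=5·150/450=1.666667
k=0 src: V=1.6667
k=1 load: inc=1.666667, refl=1.666667·1.000000=1.6667; V=0.000000+1.666667+1.666667=3.3333
k=2 src: inc=1.666667, refl=1.666667·0.333333=0.5556; V=1.666667+1.666667+0.555556=3.8889
k=3 load: inc=0.555556, refl=0.555556·1.000000=0.5556; V=3.333333+0.555556+0.555556=4.4444
k=4 src: inc=0.555556, refl=0.555556·0.333333=0.1852; V=3.888889+0.555556+0.185185=4.6296
k=5 load: inc=0.185185, refl=0.185185·1.000000=0.1852; V=4.444444+0.185185+0.185185=4.8148
k=6 src: inc=0.185185, refl=0.185185·0.333333=0.0617; V=4.629630+0.185185+0.061728=4.8765
k=7 load: inc=0.061728, refl=0.061728·1.000000=0.0617; V=4.814815+0.061728+0.061728=4.9383
k=8 src: inc=0.061728, refl=0.061728·0.333333=0.0206; V=4.876543+0.061728+0.020576=4.9588
k=9 load: inc=0.020576, refl=0.020576·1.000000=0.0206; V=4.938272+0.020576+0.020576=4.9794

0 0 source 1.6667
1 5 load 3.3333
2 10 source 3.8889
3 15 load 4.4444
4 20 source 4.6296
5 25 load 4.8148
6 30 source 4.8765
7 35 load 4.9383
8 40 source 4.9588
9 45 load 4.9794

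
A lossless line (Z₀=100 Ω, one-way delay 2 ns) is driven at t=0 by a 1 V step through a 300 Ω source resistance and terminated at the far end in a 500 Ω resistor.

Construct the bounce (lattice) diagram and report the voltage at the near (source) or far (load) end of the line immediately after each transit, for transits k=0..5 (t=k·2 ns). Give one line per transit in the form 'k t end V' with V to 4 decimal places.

0 0 source 0.2500
1 2 load 0.4167
2 4 source 0.5000
3 6 load 0.5556
4 8 source 0.5833
5 10 load 0.6019

Γ_L=0.666667, Γ_S=0.500000; launch V₁=1·100/400=0.250000
k=0 src: V=0.2500
k=1 load: inc=0.250000, refl=0.250000·0.666667=0.1667; V=0.000000+0.250000+0.166667=0.4167
k=2 src: inc=0.166667, refl=0.166667·0.500000=0.0833; V=0.250000+0.166667+0.083333=0.5000
k=3 load: inc=0.083333, refl=0.083333·0.666667=0.0556; V=0.416667+0.083333+0.055556=0.5556
k=4 src: inc=0.055556, refl=0.055556·0.500000=0.0278; V=0.500000+0.055556+0.027778=0.5833
k=5 load: inc=0.027778, refl=0.027778·0.666667=0.0185; V=0.555556+0.027778+0.018519=0.6019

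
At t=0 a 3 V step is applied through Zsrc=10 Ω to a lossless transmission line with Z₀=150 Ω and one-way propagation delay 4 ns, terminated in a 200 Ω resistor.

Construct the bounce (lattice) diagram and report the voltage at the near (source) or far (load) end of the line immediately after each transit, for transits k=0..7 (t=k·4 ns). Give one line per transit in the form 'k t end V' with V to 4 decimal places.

0 0 source 2.8125
1 4 load 3.2143
2 8 source 2.8627
3 12 load 2.8125
4 16 source 2.8564
5 20 load 2.8627
6 24 source 2.8572
7 28 load 2.8564

Γ_L=0.142857, Γ_S=-0.875000; launch V₁=3·150/160=2.812500
k=0 src: V=2.8125
k=1 load: inc=2.812500, refl=2.812500·0.142857=0.4018; V=0.000000+2.812500+0.401786=3.2143
k=2 src: inc=0.401786, refl=0.401786·-0.875000=-0.3516; V=2.812500+0.401786+-0.351562=2.8627
k=3 load: inc=-0.351562, refl=-0.351562·0.142857=-0.0502; V=3.214286+-0.351562+-0.050223=2.8125
k=4 src: inc=-0.050223, refl=-0.050223·-0.875000=0.0439; V=2.862723+-0.050223+0.043945=2.8564
k=5 load: inc=0.043945, refl=0.043945·0.142857=0.0063; V=2.812500+0.043945+0.006278=2.8627
k=6 src: inc=0.006278, refl=0.006278·-0.875000=-0.0055; V=2.856445+0.006278+-0.005493=2.8572
k=7 load: inc=-0.005493, refl=-0.005493·0.142857=-0.0008; V=2.862723+-0.005493+-0.000785=2.8564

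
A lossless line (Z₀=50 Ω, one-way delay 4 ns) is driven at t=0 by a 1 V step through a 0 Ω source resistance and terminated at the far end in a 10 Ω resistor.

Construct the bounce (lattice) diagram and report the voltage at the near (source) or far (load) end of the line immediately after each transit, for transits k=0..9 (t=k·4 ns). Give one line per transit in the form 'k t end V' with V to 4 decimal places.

0 0 source 1.0000
1 4 load 0.3333
2 8 source 1.0000
3 12 load 0.5556
4 16 source 1.0000
5 20 load 0.7037
6 24 source 1.0000
7 28 load 0.8025
8 32 source 1.0000
9 36 load 0.8683

Γ_L=-0.666667, Γ_S=-1.000000; launch V₁=1·50/50=1.000000
k=0 src: V=1.0000
k=1 load: inc=1.000000, refl=1.000000·-0.666667=-0.6667; V=0.000000+1.000000+-0.666667=0.3333
k=2 src: inc=-0.666667, refl=-0.666667·-1.000000=0.6667; V=1.000000+-0.666667+0.666667=1.0000
k=3 load: inc=0.666667, refl=0.666667·-0.666667=-0.4444; V=0.333333+0.666667+-0.444444=0.5556
k=4 src: inc=-0.444444, refl=-0.444444·-1.000000=0.4444; V=1.000000+-0.444444+0.444444=1.0000
k=5 load: inc=0.444444, refl=0.444444·-0.666667=-0.2963; V=0.555556+0.444444+-0.296296=0.7037
k=6 src: inc=-0.296296, refl=-0.296296·-1.000000=0.2963; V=1.000000+-0.296296+0.296296=1.0000
k=7 load: inc=0.296296, refl=0.296296·-0.666667=-0.1975; V=0.703704+0.296296+-0.197531=0.8025
k=8 src: inc=-0.197531, refl=-0.197531·-1.000000=0.1975; V=1.000000+-0.197531+0.197531=1.0000
k=9 load: inc=0.197531, refl=0.197531·-0.666667=-0.1317; V=0.802469+0.197531+-0.131687=0.8683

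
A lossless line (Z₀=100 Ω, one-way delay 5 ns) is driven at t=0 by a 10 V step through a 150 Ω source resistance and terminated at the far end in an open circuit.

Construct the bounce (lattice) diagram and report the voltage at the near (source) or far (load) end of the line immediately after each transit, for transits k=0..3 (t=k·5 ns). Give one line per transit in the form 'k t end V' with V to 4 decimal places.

0 0 source 4.0000
1 5 load 8.0000
2 10 source 8.8000
3 15 load 9.6000

Γ_L=1.000000, Γ_S=0.200000; launch V₁=10·100/250=4.000000
k=0 src: V=4.0000
k=1 load: inc=4.000000, refl=4.000000·1.000000=4.0000; V=0.000000+4.000000+4.000000=8.0000
k=2 src: inc=4.000000, refl=4.000000·0.200000=0.8000; V=4.000000+4.000000+0.800000=8.8000
k=3 load: inc=0.800000, refl=0.800000·1.000000=0.8000; V=8.000000+0.800000+0.800000=9.6000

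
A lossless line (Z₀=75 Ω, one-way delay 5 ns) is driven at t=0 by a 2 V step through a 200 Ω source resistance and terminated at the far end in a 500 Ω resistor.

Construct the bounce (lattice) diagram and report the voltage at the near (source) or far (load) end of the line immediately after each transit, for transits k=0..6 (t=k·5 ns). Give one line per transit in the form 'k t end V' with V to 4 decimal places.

0 0 source 0.5455
1 5 load 0.9486
2 10 source 1.1319
3 15 load 1.2673
4 20 source 1.3289
5 25 load 1.3744
6 30 source 1.3951

Γ_L=0.739130, Γ_S=0.454545; launch V₁=2·75/275=0.545455
k=0 src: V=0.5455
k=1 load: inc=0.545455, refl=0.545455·0.739130=0.4032; V=0.000000+0.545455+0.403162=0.9486
k=2 src: inc=0.403162, refl=0.403162·0.454545=0.1833; V=0.545455+0.403162+0.183255=1.1319
k=3 load: inc=0.183255, refl=0.183255·0.739130=0.1354; V=0.948617+0.183255+0.135450=1.2673
k=4 src: inc=0.135450, refl=0.135450·0.454545=0.0616; V=1.131872+0.135450+0.061568=1.3289
k=5 load: inc=0.061568, refl=0.061568·0.739130=0.0455; V=1.267322+0.061568+0.045507=1.3744
k=6 src: inc=0.045507, refl=0.045507·0.454545=0.0207; V=1.328890+0.045507+0.020685=1.3951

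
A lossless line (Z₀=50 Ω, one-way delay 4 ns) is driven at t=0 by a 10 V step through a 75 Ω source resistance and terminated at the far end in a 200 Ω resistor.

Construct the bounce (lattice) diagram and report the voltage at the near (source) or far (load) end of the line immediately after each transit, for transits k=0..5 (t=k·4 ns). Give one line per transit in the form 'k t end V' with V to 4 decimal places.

Γ_L=0.600000, Γ_S=0.200000; launch V₁=10·50/125=4.000000
k=0 src: V=4.0000
k=1 load: inc=4.000000, refl=4.000000·0.600000=2.4000; V=0.000000+4.000000+2.400000=6.4000
k=2 src: inc=2.400000, refl=2.400000·0.200000=0.4800; V=4.000000+2.400000+0.480000=6.8800
k=3 load: inc=0.480000, refl=0.480000·0.600000=0.2880; V=6.400000+0.480000+0.288000=7.1680
k=4 src: inc=0.288000, refl=0.288000·0.200000=0.0576; V=6.880000+0.288000+0.057600=7.2256
k=5 load: inc=0.057600, refl=0.057600·0.600000=0.0346; V=7.168000+0.057600+0.034560=7.2602

0 0 source 4.0000
1 4 load 6.4000
2 8 source 6.8800
3 12 load 7.1680
4 16 source 7.2256
5 20 load 7.2602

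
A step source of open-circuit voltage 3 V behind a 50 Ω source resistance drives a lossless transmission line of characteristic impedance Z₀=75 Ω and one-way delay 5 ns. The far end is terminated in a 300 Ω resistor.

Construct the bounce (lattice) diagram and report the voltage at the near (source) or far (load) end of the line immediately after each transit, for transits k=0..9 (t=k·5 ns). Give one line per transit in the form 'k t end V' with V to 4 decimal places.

Γ_L=0.600000, Γ_S=-0.200000; launch V₁=3·75/125=1.800000
k=0 src: V=1.8000
k=1 load: inc=1.800000, refl=1.800000·0.600000=1.0800; V=0.000000+1.800000+1.080000=2.8800
k=2 src: inc=1.080000, refl=1.080000·-0.200000=-0.2160; V=1.800000+1.080000+-0.216000=2.6640
k=3 load: inc=-0.216000, refl=-0.216000·0.600000=-0.1296; V=2.880000+-0.216000+-0.129600=2.5344
k=4 src: inc=-0.129600, refl=-0.129600·-0.200000=0.0259; V=2.664000+-0.129600+0.025920=2.5603
k=5 load: inc=0.025920, refl=0.025920·0.600000=0.0156; V=2.534400+0.025920+0.015552=2.5759
k=6 src: inc=0.015552, refl=0.015552·-0.200000=-0.0031; V=2.560320+0.015552+-0.003110=2.5728
k=7 load: inc=-0.003110, refl=-0.003110·0.600000=-0.0019; V=2.575872+-0.003110+-0.001866=2.5709
k=8 src: inc=-0.001866, refl=-0.001866·-0.200000=0.0004; V=2.572762+-0.001866+0.000373=2.5713
k=9 load: inc=0.000373, refl=0.000373·0.600000=0.0002; V=2.570895+0.000373+0.000224=2.5715

0 0 source 1.8000
1 5 load 2.8800
2 10 source 2.6640
3 15 load 2.5344
4 20 source 2.5603
5 25 load 2.5759
6 30 source 2.5728
7 35 load 2.5709
8 40 source 2.5713
9 45 load 2.5715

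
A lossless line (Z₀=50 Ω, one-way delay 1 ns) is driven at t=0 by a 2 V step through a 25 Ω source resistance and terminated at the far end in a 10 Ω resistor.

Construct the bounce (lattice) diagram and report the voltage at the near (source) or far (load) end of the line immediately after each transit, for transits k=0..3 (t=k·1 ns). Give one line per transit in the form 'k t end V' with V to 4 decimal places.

Γ_L=-0.666667, Γ_S=-0.333333; launch V₁=2·50/75=1.333333
k=0 src: V=1.3333
k=1 load: inc=1.333333, refl=1.333333·-0.666667=-0.8889; V=0.000000+1.333333+-0.888889=0.4444
k=2 src: inc=-0.888889, refl=-0.888889·-0.333333=0.2963; V=1.333333+-0.888889+0.296296=0.7407
k=3 load: inc=0.296296, refl=0.296296·-0.666667=-0.1975; V=0.444444+0.296296+-0.197531=0.5432

0 0 source 1.3333
1 1 load 0.4444
2 2 source 0.7407
3 3 load 0.5432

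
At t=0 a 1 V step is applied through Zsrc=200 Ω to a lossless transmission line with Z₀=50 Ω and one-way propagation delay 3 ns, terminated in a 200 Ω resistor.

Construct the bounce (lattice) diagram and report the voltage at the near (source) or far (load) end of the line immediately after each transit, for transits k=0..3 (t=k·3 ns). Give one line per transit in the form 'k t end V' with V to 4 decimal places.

0 0 source 0.2000
1 3 load 0.3200
2 6 source 0.3920
3 9 load 0.4352

Γ_L=0.600000, Γ_S=0.600000; launch V₁=1·50/250=0.200000
k=0 src: V=0.2000
k=1 load: inc=0.200000, refl=0.200000·0.600000=0.1200; V=0.000000+0.200000+0.120000=0.3200
k=2 src: inc=0.120000, refl=0.120000·0.600000=0.0720; V=0.200000+0.120000+0.072000=0.3920
k=3 load: inc=0.072000, refl=0.072000·0.600000=0.0432; V=0.320000+0.072000+0.043200=0.4352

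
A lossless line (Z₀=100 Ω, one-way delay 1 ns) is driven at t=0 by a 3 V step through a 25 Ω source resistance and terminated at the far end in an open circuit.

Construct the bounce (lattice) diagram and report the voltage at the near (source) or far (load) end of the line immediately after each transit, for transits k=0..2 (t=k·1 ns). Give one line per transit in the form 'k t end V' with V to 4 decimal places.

0 0 source 2.4000
1 1 load 4.8000
2 2 source 3.3600

Γ_L=1.000000, Γ_S=-0.600000; launch V₁=3·100/125=2.400000
k=0 src: V=2.4000
k=1 load: inc=2.400000, refl=2.400000·1.000000=2.4000; V=0.000000+2.400000+2.400000=4.8000
k=2 src: inc=2.400000, refl=2.400000·-0.600000=-1.4400; V=2.400000+2.400000+-1.440000=3.3600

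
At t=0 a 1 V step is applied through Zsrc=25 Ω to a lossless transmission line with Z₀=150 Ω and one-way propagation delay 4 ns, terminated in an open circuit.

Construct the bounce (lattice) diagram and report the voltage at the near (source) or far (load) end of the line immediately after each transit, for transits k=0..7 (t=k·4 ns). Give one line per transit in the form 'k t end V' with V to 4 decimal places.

0 0 source 0.8571
1 4 load 1.7143
2 8 source 1.1020
3 12 load 0.4898
4 16 source 0.9271
5 20 load 1.3644
6 24 source 1.0521
7 28 load 0.7397

Γ_L=1.000000, Γ_S=-0.714286; launch V₁=1·150/175=0.857143
k=0 src: V=0.8571
k=1 load: inc=0.857143, refl=0.857143·1.000000=0.8571; V=0.000000+0.857143+0.857143=1.7143
k=2 src: inc=0.857143, refl=0.857143·-0.714286=-0.6122; V=0.857143+0.857143+-0.612245=1.1020
k=3 load: inc=-0.612245, refl=-0.612245·1.000000=-0.6122; V=1.714286+-0.612245+-0.612245=0.4898
k=4 src: inc=-0.612245, refl=-0.612245·-0.714286=0.4373; V=1.102041+-0.612245+0.437318=0.9271
k=5 load: inc=0.437318, refl=0.437318·1.000000=0.4373; V=0.489796+0.437318+0.437318=1.3644
k=6 src: inc=0.437318, refl=0.437318·-0.714286=-0.3124; V=0.927114+0.437318+-0.312370=1.0521
k=7 load: inc=-0.312370, refl=-0.312370·1.000000=-0.3124; V=1.364431+-0.312370+-0.312370=0.7397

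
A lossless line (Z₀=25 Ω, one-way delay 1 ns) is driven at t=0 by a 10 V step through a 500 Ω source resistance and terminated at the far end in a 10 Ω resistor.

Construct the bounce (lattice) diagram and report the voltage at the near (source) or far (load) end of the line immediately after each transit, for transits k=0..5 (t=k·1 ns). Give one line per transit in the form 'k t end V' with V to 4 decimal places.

Γ_L=-0.428571, Γ_S=0.904762; launch V₁=10·25/525=0.476190
k=0 src: V=0.4762
k=1 load: inc=0.476190, refl=0.476190·-0.428571=-0.2041; V=0.000000+0.476190+-0.204082=0.2721
k=2 src: inc=-0.204082, refl=-0.204082·0.904762=-0.1846; V=0.476190+-0.204082+-0.184645=0.0875
k=3 load: inc=-0.184645, refl=-0.184645·-0.428571=0.0791; V=0.272109+-0.184645+0.079134=0.1666
k=4 src: inc=0.079134, refl=0.079134·0.904762=0.0716; V=0.087464+0.079134+0.071597=0.2382
k=5 load: inc=0.071597, refl=0.071597·-0.428571=-0.0307; V=0.166597+0.071597+-0.030684=0.2075

0 0 source 0.4762
1 1 load 0.2721
2 2 source 0.0875
3 3 load 0.1666
4 4 source 0.2382
5 5 load 0.2075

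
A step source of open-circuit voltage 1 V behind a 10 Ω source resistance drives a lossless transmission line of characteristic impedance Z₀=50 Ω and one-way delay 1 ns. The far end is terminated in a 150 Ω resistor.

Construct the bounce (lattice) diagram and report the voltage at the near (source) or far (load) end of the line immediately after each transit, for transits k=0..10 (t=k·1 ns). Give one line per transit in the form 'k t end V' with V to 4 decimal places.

0 0 source 0.8333
1 1 load 1.2500
2 2 source 0.9722
3 3 load 0.8333
4 4 source 0.9259
5 5 load 0.9722
6 6 source 0.9414
7 7 load 0.9259
8 8 source 0.9362
9 9 load 0.9414
10 10 source 0.9379

Γ_L=0.500000, Γ_S=-0.666667; launch V₁=1·50/60=0.833333
k=0 src: V=0.8333
k=1 load: inc=0.833333, refl=0.833333·0.500000=0.4167; V=0.000000+0.833333+0.416667=1.2500
k=2 src: inc=0.416667, refl=0.416667·-0.666667=-0.2778; V=0.833333+0.416667+-0.277778=0.9722
k=3 load: inc=-0.277778, refl=-0.277778·0.500000=-0.1389; V=1.250000+-0.277778+-0.138889=0.8333
k=4 src: inc=-0.138889, refl=-0.138889·-0.666667=0.0926; V=0.972222+-0.138889+0.092593=0.9259
k=5 load: inc=0.092593, refl=0.092593·0.500000=0.0463; V=0.833333+0.092593+0.046296=0.9722
k=6 src: inc=0.046296, refl=0.046296·-0.666667=-0.0309; V=0.925926+0.046296+-0.030864=0.9414
k=7 load: inc=-0.030864, refl=-0.030864·0.500000=-0.0154; V=0.972222+-0.030864+-0.015432=0.9259
k=8 src: inc=-0.015432, refl=-0.015432·-0.666667=0.0103; V=0.941358+-0.015432+0.010288=0.9362
k=9 load: inc=0.010288, refl=0.010288·0.500000=0.0051; V=0.925926+0.010288+0.005144=0.9414
k=10 src: inc=0.005144, refl=0.005144·-0.666667=-0.0034; V=0.936214+0.005144+-0.003429=0.9379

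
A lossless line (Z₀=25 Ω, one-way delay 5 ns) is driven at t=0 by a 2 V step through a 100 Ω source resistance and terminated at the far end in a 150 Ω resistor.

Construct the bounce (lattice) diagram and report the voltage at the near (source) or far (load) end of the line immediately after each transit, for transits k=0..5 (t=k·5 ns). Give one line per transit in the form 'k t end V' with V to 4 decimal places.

0 0 source 0.4000
1 5 load 0.6857
2 10 source 0.8571
3 15 load 0.9796
4 20 source 1.0531
5 25 load 1.1055

Γ_L=0.714286, Γ_S=0.600000; launch V₁=2·25/125=0.400000
k=0 src: V=0.4000
k=1 load: inc=0.400000, refl=0.400000·0.714286=0.2857; V=0.000000+0.400000+0.285714=0.6857
k=2 src: inc=0.285714, refl=0.285714·0.600000=0.1714; V=0.400000+0.285714+0.171429=0.8571
k=3 load: inc=0.171429, refl=0.171429·0.714286=0.1224; V=0.685714+0.171429+0.122449=0.9796
k=4 src: inc=0.122449, refl=0.122449·0.600000=0.0735; V=0.857143+0.122449+0.073469=1.0531
k=5 load: inc=0.073469, refl=0.073469·0.714286=0.0525; V=0.979592+0.073469+0.052478=1.1055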